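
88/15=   88/15 = 5.87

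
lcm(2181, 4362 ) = 4362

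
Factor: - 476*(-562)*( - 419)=  -  112087528 = - 2^3*7^1*17^1*281^1* 419^1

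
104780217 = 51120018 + 53660199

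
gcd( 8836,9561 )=1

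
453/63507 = 151/21169 = 0.01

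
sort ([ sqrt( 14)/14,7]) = [ sqrt( 14 ) /14, 7 ] 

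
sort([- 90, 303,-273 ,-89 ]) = [ - 273, - 90, - 89, 303]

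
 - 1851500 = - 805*2300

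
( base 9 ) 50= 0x2D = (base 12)39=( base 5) 140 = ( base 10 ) 45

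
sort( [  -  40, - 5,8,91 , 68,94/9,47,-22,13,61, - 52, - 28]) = [ - 52 , - 40, - 28, - 22 , - 5, 8, 94/9,13,47,61,68 , 91] 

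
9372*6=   56232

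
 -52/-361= 52/361 = 0.14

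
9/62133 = 3/20711 = 0.00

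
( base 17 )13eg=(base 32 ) 5si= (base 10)6034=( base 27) 87d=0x1792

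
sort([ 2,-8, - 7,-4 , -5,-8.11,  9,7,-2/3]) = [ -8.11,-8,  -  7, -5,-4 , - 2/3,2,7,9]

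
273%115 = 43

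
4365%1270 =555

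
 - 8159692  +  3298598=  -4861094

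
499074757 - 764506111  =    -  265431354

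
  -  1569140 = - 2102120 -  - 532980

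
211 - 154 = 57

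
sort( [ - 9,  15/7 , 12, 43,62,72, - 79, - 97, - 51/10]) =[ - 97, - 79,- 9, - 51/10, 15/7, 12, 43,62, 72]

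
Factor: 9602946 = 2^1*3^2*47^1* 11351^1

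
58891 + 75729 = 134620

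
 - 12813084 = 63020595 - 75833679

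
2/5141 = 2/5141 = 0.00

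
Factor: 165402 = 2^1*3^4*1021^1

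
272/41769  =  16/2457 = 0.01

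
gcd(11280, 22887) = 3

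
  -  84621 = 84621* ( - 1)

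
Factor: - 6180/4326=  - 10/7 =- 2^1*5^1*7^(-1 ) 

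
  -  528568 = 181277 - 709845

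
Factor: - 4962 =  - 2^1*3^1*827^1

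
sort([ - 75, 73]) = [ - 75,  73]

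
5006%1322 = 1040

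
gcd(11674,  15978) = 2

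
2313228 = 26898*86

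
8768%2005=748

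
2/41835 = 2/41835 = 0.00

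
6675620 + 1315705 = 7991325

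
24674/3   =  8224+2/3 = 8224.67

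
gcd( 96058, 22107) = 1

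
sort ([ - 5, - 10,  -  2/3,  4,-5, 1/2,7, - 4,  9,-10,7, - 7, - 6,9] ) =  [ - 10, -10, - 7, - 6, - 5, - 5,-4, - 2/3,1/2,4  ,  7,7,  9,9 ] 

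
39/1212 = 13/404 = 0.03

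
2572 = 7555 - 4983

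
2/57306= 1/28653 = 0.00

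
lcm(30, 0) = 0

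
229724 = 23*9988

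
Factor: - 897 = - 3^1*13^1*23^1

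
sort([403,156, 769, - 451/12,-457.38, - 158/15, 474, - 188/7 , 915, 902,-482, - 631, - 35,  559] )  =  [ - 631, - 482, - 457.38, - 451/12, - 35, - 188/7, - 158/15, 156, 403, 474,559, 769,  902,915 ]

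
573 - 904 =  - 331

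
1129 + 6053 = 7182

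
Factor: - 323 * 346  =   - 2^1*17^1*19^1*173^1  =  -111758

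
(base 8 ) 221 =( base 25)5K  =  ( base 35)45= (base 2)10010001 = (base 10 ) 145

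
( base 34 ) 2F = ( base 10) 83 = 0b1010011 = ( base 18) 4B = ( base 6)215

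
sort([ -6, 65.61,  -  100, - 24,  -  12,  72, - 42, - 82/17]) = [ - 100, - 42,  -  24, - 12, - 6, - 82/17, 65.61, 72]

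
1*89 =89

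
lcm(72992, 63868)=510944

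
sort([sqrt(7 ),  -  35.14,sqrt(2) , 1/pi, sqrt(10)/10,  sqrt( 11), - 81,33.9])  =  [ - 81,-35.14, sqrt( 10)/10, 1/pi, sqrt(2), sqrt(7),sqrt( 11),  33.9]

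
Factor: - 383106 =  - 2^1*3^1*67^1*953^1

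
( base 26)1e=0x28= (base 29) 1B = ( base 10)40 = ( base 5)130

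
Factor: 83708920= 2^3 *5^1*2092723^1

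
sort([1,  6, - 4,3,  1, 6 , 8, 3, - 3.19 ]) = [ - 4, - 3.19 , 1, 1,3,3,6, 6,8] 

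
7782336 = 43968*177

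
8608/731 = 11 + 567/731 = 11.78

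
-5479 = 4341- 9820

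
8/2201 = 8/2201 = 0.00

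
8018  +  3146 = 11164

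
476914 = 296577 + 180337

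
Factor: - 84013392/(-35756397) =2^4*3^( - 3 )*53^( - 1)*103^1 * 8329^ (- 1)*16993^1= 28004464/11918799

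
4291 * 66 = 283206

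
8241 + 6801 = 15042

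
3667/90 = 40 + 67/90= 40.74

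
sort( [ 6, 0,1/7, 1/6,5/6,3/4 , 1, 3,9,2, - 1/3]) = [ - 1/3,0,1/7,1/6,3/4,  5/6,1,2,3, 6, 9]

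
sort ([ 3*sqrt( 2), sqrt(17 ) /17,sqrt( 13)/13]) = [ sqrt(17)/17, sqrt(13 )/13, 3*sqrt( 2 ) ] 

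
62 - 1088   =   - 1026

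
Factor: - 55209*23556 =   -  1300503204  =  - 2^2*3^2 * 7^1*11^1 * 13^1*151^1 * 239^1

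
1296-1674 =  - 378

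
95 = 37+58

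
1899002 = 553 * 3434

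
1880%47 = 0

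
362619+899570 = 1262189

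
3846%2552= 1294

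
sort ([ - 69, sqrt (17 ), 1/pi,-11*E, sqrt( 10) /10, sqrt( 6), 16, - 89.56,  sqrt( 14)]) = [ - 89.56, - 69 , - 11 * E,  sqrt( 10)/10,1/pi, sqrt( 6 ) , sqrt( 14 ), sqrt(17 ),  16]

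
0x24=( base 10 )36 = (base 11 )33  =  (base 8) 44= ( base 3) 1100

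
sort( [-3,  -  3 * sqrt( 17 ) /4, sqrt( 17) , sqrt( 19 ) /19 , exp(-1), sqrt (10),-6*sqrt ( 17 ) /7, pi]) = [-6*sqrt( 17 ) /7,  -  3*sqrt( 17 )/4, - 3,sqrt( 19 )/19 , exp ( - 1 ), pi,  sqrt(10 ), sqrt( 17)]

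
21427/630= 34 + 1/90 = 34.01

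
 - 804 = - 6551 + 5747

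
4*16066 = 64264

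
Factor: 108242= 2^1*54121^1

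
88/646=44/323 = 0.14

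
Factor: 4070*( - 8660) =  - 35246200= - 2^3 * 5^2 * 11^1*37^1 * 433^1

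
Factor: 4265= 5^1*  853^1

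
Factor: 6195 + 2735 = 2^1*5^1*19^1*47^1 = 8930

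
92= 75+17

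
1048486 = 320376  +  728110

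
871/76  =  871/76  =  11.46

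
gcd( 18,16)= 2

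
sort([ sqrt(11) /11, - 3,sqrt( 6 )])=[  -  3, sqrt(11)/11, sqrt(6 )] 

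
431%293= 138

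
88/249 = 88/249 = 0.35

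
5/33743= 5/33743 = 0.00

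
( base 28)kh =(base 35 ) gh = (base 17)1GG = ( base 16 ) 241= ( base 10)577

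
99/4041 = 11/449 =0.02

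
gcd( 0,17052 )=17052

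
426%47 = 3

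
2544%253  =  14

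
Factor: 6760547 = 6760547^1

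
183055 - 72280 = 110775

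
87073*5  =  435365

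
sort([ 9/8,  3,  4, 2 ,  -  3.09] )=[ -3.09,9/8,2,3,4 ] 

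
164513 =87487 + 77026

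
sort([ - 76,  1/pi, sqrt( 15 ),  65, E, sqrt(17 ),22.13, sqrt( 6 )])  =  [- 76, 1/pi, sqrt( 6),E, sqrt (15 ),sqrt(17), 22.13, 65] 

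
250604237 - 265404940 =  - 14800703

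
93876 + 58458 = 152334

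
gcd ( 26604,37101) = 3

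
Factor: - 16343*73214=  - 2^1*59^1*277^1*36607^1 = - 1196536402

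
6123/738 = 2041/246 =8.30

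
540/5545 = 108/1109 = 0.10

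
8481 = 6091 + 2390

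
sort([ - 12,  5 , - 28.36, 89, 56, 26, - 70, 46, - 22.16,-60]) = [ - 70, - 60,- 28.36,-22.16, - 12, 5, 26,46, 56, 89]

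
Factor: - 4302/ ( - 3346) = 3^2*7^( - 1 )  =  9/7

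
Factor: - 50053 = -50053^1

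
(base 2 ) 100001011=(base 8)413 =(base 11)223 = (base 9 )326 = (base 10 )267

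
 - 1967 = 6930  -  8897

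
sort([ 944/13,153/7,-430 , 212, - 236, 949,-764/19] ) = [-430, - 236 , - 764/19, 153/7, 944/13,212,949]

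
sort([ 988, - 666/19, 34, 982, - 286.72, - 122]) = [ - 286.72, - 122, - 666/19, 34, 982,988]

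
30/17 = 1 + 13/17 = 1.76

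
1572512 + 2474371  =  4046883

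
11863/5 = 11863/5 = 2372.60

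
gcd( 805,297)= 1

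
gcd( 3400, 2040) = 680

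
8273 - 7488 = 785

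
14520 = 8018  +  6502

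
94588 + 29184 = 123772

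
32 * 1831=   58592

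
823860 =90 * 9154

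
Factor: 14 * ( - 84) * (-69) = 81144 =2^3  *3^2*7^2 * 23^1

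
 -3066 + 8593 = 5527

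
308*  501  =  154308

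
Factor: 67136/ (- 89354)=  - 2^5*43^(-1 )*1039^(-1)*1049^1 = - 33568/44677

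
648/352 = 81/44 = 1.84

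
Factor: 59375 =5^5*19^1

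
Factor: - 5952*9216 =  - 2^16 * 3^3 * 31^1=-54853632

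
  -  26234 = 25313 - 51547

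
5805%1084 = 385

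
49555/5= 9911= 9911.00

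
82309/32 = 2572+ 5/32 = 2572.16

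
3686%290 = 206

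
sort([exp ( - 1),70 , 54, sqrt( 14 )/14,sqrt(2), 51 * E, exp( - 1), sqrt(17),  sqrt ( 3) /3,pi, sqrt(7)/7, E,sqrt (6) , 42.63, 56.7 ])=[ sqrt( 14)/14,exp( - 1), exp( - 1), sqrt (7)/7,sqrt (3) /3, sqrt(2), sqrt( 6 ), E, pi, sqrt( 17 ),  42.63, 54, 56.7, 70,51*E ]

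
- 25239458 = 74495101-99734559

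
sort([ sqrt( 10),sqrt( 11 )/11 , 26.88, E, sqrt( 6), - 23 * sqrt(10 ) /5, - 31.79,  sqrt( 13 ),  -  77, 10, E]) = [ - 77, - 31.79 , - 23*sqrt(10)/5, sqrt(11) /11, sqrt(6), E,E, sqrt(10),sqrt(13 ),  10, 26.88]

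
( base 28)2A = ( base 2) 1000010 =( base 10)66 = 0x42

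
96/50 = 1 + 23/25 = 1.92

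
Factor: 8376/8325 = 2^3 *3^( - 1)*5^( - 2)*37^( -1 )*349^1 = 2792/2775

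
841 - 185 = 656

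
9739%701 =626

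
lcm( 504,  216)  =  1512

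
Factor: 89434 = 2^1*97^1 * 461^1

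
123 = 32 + 91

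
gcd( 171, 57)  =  57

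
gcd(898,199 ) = 1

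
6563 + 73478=80041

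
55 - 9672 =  - 9617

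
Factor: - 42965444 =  - 2^2 * 10741361^1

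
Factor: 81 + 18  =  3^2*  11^1 = 99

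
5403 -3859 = 1544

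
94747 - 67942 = 26805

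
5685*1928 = 10960680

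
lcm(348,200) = 17400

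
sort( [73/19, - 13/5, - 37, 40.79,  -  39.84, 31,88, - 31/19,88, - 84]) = [ - 84, - 39.84,  -  37, - 13/5,-31/19,  73/19, 31,40.79,88, 88 ]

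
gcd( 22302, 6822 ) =18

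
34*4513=153442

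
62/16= 3 + 7/8 = 3.88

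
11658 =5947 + 5711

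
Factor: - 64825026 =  - 2^1*3^1*7^1*331^1 * 4663^1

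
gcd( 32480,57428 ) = 28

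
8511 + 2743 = 11254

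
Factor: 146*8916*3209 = 2^3*3^1 * 73^1 * 743^1*3209^1 = 4177270824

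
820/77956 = 205/19489  =  0.01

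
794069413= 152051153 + 642018260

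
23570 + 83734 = 107304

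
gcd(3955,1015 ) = 35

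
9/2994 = 3/998 = 0.00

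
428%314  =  114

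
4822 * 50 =241100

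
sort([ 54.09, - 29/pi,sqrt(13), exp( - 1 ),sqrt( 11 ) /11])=[ - 29/pi, sqrt( 11)/11 , exp(-1 ),sqrt( 13 ), 54.09 ] 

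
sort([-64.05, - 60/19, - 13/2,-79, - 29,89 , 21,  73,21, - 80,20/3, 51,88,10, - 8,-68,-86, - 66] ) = [ - 86, - 80, - 79, - 68,-66, - 64.05,-29, - 8, - 13/2, - 60/19,20/3,10 , 21,21,51,73,88,89]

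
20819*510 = 10617690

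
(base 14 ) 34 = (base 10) 46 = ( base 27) 1j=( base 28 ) 1i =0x2e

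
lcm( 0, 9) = 0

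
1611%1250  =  361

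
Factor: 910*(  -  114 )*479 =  - 2^2*3^1*5^1* 7^1*13^1*19^1*479^1= -49691460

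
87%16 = 7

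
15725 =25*629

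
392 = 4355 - 3963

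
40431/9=13477/3= 4492.33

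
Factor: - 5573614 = -2^1*31^1*89897^1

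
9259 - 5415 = 3844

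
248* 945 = 234360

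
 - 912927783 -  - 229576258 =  - 683351525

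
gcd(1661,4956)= 1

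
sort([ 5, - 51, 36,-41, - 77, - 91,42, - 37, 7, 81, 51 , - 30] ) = [  -  91, - 77,-51,  -  41, - 37 ,  -  30, 5 , 7, 36,42,51 , 81 ] 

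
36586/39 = 36586/39 = 938.10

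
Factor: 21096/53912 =9/23 = 3^2*23^( -1)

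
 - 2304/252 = -64/7 = - 9.14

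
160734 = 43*3738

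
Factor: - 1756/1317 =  - 4/3=   -2^2  *  3^( - 1)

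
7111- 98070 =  - 90959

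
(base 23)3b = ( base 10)80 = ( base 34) 2c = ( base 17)4C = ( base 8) 120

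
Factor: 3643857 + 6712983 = 2^3 * 3^2 * 5^1*13^1 *2213^1 = 10356840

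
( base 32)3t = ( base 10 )125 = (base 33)3Q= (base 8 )175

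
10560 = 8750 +1810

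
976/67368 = 122/8421 = 0.01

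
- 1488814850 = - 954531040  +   - 534283810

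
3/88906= 3/88906  =  0.00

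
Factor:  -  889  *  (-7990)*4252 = 30202423720 = 2^3*5^1*7^1 * 17^1*47^1*127^1 *1063^1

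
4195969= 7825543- 3629574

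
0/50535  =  0 = 0.00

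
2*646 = 1292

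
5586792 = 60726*92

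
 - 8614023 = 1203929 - 9817952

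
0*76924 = 0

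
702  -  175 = 527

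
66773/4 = 66773/4=16693.25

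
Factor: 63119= 7^1*71^1 * 127^1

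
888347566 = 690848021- - 197499545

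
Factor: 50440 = 2^3*5^1*13^1*97^1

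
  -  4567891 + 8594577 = 4026686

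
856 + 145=1001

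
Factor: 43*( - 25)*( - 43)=46225 =5^2*43^2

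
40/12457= 40/12457  =  0.00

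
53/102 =53/102 =0.52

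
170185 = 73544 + 96641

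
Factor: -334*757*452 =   -  114282776= - 2^3*113^1*167^1*757^1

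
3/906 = 1/302 = 0.00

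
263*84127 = 22125401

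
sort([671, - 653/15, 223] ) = [ - 653/15, 223,671]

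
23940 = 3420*7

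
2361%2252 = 109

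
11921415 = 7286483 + 4634932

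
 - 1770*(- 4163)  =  7368510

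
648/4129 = 648/4129  =  0.16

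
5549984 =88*63068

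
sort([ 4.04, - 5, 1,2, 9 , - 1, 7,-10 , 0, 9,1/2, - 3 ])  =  [ - 10, - 5, - 3,- 1,0,1/2, 1 , 2,  4.04, 7, 9, 9 ]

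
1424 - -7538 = 8962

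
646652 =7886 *82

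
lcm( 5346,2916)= 32076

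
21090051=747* 28233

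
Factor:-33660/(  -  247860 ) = 3^( - 4) * 11^1 =11/81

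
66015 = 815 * 81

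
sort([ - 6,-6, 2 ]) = [-6, - 6,  2]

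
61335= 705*87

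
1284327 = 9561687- 8277360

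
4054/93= 43 + 55/93 = 43.59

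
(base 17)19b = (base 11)382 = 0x1c5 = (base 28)g5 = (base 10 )453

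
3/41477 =3/41477  =  0.00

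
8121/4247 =1 + 3874/4247 = 1.91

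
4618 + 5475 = 10093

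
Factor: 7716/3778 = 2^1*3^1*643^1*1889^( - 1) = 3858/1889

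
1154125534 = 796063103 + 358062431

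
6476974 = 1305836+5171138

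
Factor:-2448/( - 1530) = 8/5 =2^3*5^ ( - 1)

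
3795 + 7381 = 11176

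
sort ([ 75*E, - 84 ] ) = [ - 84, 75*E]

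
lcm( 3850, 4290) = 150150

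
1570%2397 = 1570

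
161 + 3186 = 3347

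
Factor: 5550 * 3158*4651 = 81517611900 = 2^2*3^1*5^2*37^1*1579^1 * 4651^1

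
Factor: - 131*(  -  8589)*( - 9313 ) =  - 10478605767 = - 3^1*7^1 * 67^1*131^1*139^1*409^1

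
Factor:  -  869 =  - 11^1*79^1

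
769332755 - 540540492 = 228792263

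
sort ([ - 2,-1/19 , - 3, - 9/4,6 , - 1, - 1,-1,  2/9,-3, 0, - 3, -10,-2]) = [  -  10,-3, - 3,-3, - 9/4, - 2, - 2,-1,-1, - 1, - 1/19,0,2/9, 6]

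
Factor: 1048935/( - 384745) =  - 3^1  *69929^1 * 76949^( - 1) = - 209787/76949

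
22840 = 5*4568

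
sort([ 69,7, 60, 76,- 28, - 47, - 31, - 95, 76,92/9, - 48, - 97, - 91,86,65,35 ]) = [ - 97, - 95,-91,-48,- 47,-31, - 28,7,92/9,35, 60 , 65, 69,76,76, 86]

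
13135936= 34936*376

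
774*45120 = 34922880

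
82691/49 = 1687 + 4/7  =  1687.57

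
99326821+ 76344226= 175671047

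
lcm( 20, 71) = 1420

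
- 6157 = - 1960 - 4197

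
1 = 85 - 84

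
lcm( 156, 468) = 468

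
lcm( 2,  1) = 2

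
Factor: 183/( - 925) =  - 3^1*5^( - 2 )*37^( - 1)*61^1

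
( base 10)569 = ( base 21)162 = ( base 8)1071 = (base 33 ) h8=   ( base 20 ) 189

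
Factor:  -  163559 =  - 11^1*14869^1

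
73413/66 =1112 + 7/22 =1112.32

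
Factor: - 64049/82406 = -2^ ( - 1 )*19^1 *3371^1 * 41203^ ( - 1 )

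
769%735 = 34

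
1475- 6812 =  - 5337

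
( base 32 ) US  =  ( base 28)178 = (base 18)30G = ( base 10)988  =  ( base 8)1734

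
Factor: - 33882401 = -7^1*709^1* 6827^1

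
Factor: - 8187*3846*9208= - 2^4*3^2 * 641^1*1151^1*2729^1 = - 289934156016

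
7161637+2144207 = 9305844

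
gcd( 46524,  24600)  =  12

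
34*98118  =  3336012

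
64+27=91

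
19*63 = 1197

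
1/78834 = 1/78834=0.00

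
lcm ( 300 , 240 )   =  1200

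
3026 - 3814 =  - 788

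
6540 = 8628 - 2088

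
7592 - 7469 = 123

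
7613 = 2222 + 5391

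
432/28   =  108/7 = 15.43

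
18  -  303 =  - 285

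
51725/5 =10345 = 10345.00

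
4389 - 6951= - 2562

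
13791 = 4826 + 8965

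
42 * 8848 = 371616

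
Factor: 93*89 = 3^1*31^1*89^1 = 8277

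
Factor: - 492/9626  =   - 2^1 * 3^1*41^1*4813^( - 1)= - 246/4813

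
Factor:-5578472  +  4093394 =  - 1485078 = - 2^1* 3^1*7^1*19^1*1861^1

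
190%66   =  58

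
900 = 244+656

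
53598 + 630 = 54228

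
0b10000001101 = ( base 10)1037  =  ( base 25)1gc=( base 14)541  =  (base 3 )1102102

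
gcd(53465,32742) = 17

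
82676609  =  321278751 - 238602142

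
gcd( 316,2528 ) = 316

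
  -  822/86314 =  - 411/43157 = - 0.01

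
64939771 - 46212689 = 18727082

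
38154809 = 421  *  90629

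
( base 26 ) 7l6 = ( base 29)686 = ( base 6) 40244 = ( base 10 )5284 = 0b1010010100100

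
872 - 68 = 804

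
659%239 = 181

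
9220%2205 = 400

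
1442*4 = 5768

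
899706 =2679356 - 1779650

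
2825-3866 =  - 1041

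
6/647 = 6/647 =0.01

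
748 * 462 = 345576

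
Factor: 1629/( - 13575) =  - 3^1* 5^( - 2) = - 3/25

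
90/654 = 15/109 =0.14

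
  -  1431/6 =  - 239 + 1/2  =  -238.50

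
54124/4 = 13531 = 13531.00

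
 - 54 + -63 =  - 117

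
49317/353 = 49317/353 = 139.71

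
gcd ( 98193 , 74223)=3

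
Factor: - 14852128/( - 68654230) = 2^4*5^ ( - 1)*43^( - 1)*67^( - 1)*2383^(-1 ) * 464129^1 =7426064/34327115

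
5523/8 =5523/8 = 690.38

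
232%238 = 232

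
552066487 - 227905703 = 324160784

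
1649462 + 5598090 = 7247552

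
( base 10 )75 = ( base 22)39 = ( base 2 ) 1001011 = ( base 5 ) 300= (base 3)2210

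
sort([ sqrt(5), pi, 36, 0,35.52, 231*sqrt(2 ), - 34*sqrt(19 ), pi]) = [ - 34*sqrt(19), 0,sqrt(5), pi,  pi, 35.52, 36, 231 * sqrt(2 ) ]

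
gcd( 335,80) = 5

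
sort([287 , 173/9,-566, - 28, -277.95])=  [ - 566,  -  277.95, - 28,173/9, 287]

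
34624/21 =1648 + 16/21 = 1648.76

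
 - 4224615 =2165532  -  6390147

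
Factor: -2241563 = - 19^1*117977^1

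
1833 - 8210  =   - 6377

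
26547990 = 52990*501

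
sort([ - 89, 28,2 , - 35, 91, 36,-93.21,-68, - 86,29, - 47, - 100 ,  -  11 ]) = [- 100,-93.21,-89, - 86, - 68, - 47, - 35, - 11, 2,28, 29,36, 91] 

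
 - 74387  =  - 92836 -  - 18449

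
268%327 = 268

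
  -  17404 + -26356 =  - 43760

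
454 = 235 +219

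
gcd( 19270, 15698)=94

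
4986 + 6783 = 11769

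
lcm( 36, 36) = 36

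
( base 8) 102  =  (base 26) 2e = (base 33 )20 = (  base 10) 66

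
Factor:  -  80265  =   - 3^1*  5^1*5351^1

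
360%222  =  138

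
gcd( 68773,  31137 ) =97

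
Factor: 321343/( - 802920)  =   - 2^( - 3)*3^(-1)*5^( - 1 )*11^1*131^1*223^1 * 6691^( - 1) 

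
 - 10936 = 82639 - 93575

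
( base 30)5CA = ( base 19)d96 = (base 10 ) 4870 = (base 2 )1001100000110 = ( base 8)11406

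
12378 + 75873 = 88251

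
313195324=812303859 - 499108535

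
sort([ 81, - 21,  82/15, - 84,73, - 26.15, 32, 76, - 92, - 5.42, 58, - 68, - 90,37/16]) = [-92, - 90 , - 84, - 68, - 26.15, - 21, - 5.42,37/16,82/15,32, 58, 73,  76,81 ] 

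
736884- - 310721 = 1047605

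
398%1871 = 398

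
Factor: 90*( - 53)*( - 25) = 119250 = 2^1*3^2*5^3*53^1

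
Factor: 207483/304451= 3^1*7^(  -  1 )*61^(  -  1)*97^1 = 291/427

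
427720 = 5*85544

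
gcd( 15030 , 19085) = 5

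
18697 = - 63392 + 82089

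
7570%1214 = 286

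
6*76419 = 458514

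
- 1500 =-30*50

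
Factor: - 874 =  - 2^1*19^1*23^1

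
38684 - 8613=30071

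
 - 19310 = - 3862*5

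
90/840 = 3/28   =  0.11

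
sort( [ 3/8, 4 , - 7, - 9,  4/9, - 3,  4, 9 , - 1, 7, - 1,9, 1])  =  [-9, - 7, - 3,- 1, - 1,3/8, 4/9, 1 , 4,  4, 7,9,9 ]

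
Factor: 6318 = 2^1*3^5*13^1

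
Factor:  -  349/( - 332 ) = 2^ (-2)*83^( - 1)*349^1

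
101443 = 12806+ 88637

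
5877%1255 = 857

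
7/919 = 7/919 = 0.01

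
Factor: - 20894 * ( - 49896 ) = 1042527024 =2^4 * 3^4*7^1*11^1*31^1 * 337^1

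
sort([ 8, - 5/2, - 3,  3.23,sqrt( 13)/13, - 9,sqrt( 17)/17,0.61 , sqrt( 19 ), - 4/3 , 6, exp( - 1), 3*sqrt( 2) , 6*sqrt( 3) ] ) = [ - 9, - 3, - 5/2, - 4/3, sqrt( 17 )/17,sqrt(13)/13,exp( - 1),0.61,  3.23,3*sqrt(2 )  ,  sqrt( 19), 6,8, 6*sqrt( 3 )]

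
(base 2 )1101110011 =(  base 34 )PX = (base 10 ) 883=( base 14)471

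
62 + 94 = 156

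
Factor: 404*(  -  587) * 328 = -2^5*41^1 *101^1*587^1  =  - 77784544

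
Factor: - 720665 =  - 5^1*11^1 * 13103^1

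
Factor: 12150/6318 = 5^2 * 13^ ( - 1) = 25/13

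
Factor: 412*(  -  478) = -2^3*103^1*239^1 = -196936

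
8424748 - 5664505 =2760243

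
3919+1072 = 4991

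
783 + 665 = 1448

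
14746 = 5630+9116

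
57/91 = 57/91=0.63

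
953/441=2 + 71/441 = 2.16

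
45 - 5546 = -5501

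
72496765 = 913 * 79405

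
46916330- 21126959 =25789371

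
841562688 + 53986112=895548800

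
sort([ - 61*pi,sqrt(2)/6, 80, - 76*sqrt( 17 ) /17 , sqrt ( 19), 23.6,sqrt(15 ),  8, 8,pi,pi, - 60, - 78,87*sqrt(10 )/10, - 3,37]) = [ - 61*pi, - 78, - 60, - 76*sqrt( 17 )/17, -3,sqrt ( 2)/6, pi,pi , sqrt(15),sqrt(19),  8, 8,23.6, 87*sqrt(10) /10,37, 80 ]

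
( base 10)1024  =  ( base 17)394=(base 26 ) 1DA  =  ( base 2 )10000000000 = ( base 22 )22C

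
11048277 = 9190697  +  1857580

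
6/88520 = 3/44260 = 0.00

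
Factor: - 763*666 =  - 2^1*3^2 * 7^1*37^1 * 109^1 = -508158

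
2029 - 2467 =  - 438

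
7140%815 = 620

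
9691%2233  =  759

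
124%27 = 16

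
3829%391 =310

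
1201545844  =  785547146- - 415998698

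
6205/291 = 6205/291 = 21.32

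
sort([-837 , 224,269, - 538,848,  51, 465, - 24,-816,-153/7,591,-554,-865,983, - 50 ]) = [-865, - 837 ,- 816, - 554, - 538,  -  50 ,-24, - 153/7, 51,224, 269,465,591 , 848,  983 ]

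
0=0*914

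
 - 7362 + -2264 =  - 9626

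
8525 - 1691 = 6834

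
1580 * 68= 107440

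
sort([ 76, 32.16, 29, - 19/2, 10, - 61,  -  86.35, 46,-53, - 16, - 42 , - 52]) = [ - 86.35, - 61, - 53, - 52, - 42,-16, - 19/2, 10,29, 32.16 , 46,  76] 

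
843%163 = 28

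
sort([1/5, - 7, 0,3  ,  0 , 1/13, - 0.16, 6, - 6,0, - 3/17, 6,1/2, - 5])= [-7,- 6, - 5, - 3/17, - 0.16,0, 0, 0,1/13, 1/5, 1/2, 3, 6, 6]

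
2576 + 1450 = 4026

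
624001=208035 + 415966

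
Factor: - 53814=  - 2^1*3^1 *8969^1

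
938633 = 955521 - 16888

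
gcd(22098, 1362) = 6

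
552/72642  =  92/12107 =0.01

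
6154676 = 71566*86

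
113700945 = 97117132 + 16583813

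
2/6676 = 1/3338 = 0.00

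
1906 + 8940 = 10846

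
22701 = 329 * 69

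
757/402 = 1 + 355/402 = 1.88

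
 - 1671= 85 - 1756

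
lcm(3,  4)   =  12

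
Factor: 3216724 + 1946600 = 5163324 = 2^2*3^1 * 430277^1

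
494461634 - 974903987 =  - 480442353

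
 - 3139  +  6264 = 3125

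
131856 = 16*8241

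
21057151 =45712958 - 24655807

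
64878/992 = 32439/496 = 65.40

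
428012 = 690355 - 262343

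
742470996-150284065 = 592186931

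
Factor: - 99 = -3^2*11^1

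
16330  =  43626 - 27296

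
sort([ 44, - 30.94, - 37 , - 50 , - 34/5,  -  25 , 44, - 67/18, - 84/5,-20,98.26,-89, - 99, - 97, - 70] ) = [ - 99, - 97, - 89 , - 70, - 50,-37, - 30.94,  -  25,-20, - 84/5,  -  34/5, - 67/18, 44,44,98.26 ]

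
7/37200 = 7/37200 = 0.00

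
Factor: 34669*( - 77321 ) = -2680641749= - 37^1*167^1*463^1*937^1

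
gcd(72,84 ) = 12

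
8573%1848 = 1181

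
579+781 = 1360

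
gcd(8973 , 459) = 9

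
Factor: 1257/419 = 3 = 3^1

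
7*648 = 4536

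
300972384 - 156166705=144805679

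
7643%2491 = 170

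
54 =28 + 26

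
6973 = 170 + 6803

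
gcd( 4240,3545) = 5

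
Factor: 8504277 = 3^1*2834759^1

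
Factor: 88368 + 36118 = 124486=2^1 * 67^1* 929^1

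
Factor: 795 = 3^1*5^1*53^1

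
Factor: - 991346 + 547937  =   - 3^1 * 61^1 *2423^1 = - 443409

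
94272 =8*11784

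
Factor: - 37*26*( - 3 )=2^1*3^1*13^1*37^1 = 2886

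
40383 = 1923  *21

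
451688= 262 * 1724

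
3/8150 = 3/8150 = 0.00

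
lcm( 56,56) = 56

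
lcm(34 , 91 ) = 3094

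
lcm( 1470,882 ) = 4410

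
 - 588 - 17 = - 605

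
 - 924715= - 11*84065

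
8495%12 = 11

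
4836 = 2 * 2418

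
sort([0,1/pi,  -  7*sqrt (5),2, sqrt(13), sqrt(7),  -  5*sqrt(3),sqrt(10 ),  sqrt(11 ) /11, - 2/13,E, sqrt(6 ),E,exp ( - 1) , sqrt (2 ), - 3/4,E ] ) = [ - 7*sqrt(5 ), - 5*sqrt(3),  -  3/4, - 2/13,0, sqrt(11)/11,1/pi,exp( - 1),sqrt( 2 ),2, sqrt( 6),sqrt( 7) , E,E,E,sqrt(10 ),sqrt(13)]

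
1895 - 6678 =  - 4783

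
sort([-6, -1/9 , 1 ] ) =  [ - 6, - 1/9,1 ] 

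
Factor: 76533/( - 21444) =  - 25511/7148 = -2^( - 2)*97^1*263^1*1787^( - 1)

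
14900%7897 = 7003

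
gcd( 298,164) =2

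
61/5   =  12 + 1/5=12.20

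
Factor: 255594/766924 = 2^ (-1)* 3^1*41^1*109^(  -  1)*1039^1*1759^( - 1 )  =  127797/383462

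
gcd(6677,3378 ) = 1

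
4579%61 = 4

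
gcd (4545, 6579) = 9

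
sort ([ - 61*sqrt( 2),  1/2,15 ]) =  [ - 61*sqrt( 2 ),1/2,15]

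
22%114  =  22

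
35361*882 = 31188402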